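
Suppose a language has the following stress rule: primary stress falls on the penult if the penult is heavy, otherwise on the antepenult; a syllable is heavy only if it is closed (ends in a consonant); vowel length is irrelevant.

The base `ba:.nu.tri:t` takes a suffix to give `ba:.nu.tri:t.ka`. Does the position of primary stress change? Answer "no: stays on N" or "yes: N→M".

yes: 1→3

Base `ba:.nu.tri:t` (3 syllables):
  Weights: 1 ba: L, 2 nu L, 3 tri:t H.
  The penult (syllable 2, nu) is light, so stress falls on the antepenult (syllable 1, ba:).
  → primary stress on syllable 1.
Suffixed `ba:.nu.tri:t.ka` (4 syllables):
  Weights: 2 nu L, 3 tri:t H, 4 ka L.
  The penult (syllable 3, tri:t) is heavy, so it takes stress.
  → primary stress on syllable 3.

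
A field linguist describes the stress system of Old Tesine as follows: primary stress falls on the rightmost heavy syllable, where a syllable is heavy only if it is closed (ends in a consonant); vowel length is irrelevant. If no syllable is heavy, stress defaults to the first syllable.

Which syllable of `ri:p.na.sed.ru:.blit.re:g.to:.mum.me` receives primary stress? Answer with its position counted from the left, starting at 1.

8

Weights: 1 ri:p H, 2 na L, 3 sed H, 4 ru: L, 5 blit H, 6 re:g H, 7 to: L, 8 mum H, 9 me L.
Heavy syllables in the domain: 1, 3, 5, 6, 8. The rightmost is syllable 8 (mum).
Primary stress: syllable 8 → ri:p.na.sed.ru:.blit.re:g.to:.ˈmum.me.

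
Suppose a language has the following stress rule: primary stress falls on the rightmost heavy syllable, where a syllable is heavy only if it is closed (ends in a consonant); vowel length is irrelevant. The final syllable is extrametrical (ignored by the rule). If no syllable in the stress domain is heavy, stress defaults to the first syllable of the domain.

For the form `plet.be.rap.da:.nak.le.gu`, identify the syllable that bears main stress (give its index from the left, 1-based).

The final syllable (7, gu) is extrametrical; the stress domain is syllables 1–6.
Weights: 1 plet H, 2 be L, 3 rap H, 4 da: L, 5 nak H, 6 le L.
Heavy syllables in the domain: 1, 3, 5. The rightmost is syllable 5 (nak).
Primary stress: syllable 5 → plet.be.rap.da:.ˈnak.le.gu.

5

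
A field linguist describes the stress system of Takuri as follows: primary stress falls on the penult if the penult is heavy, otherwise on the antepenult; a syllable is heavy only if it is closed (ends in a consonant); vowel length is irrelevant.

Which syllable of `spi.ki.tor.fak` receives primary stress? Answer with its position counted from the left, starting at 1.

3

Weights: 2 ki L, 3 tor H, 4 fak H.
The penult (syllable 3, tor) is heavy, so it takes stress.
Primary stress: syllable 3 → spi.ki.ˈtor.fak.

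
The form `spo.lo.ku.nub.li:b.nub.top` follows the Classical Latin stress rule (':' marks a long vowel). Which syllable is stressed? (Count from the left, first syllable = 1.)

Classical Latin: stress the penult if heavy (long vowel or closed), else the antepenult.
Weights: 5 li:b H, 6 nub H, 7 top H.
The penult (syllable 6, nub) is heavy, so it takes stress.
Stress on syllable 6: spo.lo.ku.nub.li:b.ˈnub.top.

6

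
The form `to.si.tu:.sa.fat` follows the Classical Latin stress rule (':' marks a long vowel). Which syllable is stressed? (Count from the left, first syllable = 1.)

3

Classical Latin: stress the penult if heavy (long vowel or closed), else the antepenult.
Weights: 3 tu: H, 4 sa L, 5 fat H.
The penult (syllable 4, sa) is light, so stress falls on the antepenult (syllable 3, tu:).
Stress on syllable 3: to.si.ˈtu:.sa.fat.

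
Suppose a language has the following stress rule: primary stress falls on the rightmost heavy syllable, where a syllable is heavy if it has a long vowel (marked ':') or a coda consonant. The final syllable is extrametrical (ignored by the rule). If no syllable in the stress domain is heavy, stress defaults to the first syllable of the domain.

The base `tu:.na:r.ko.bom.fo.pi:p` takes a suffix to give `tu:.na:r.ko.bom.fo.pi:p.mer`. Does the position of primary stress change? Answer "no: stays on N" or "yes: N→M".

Base `tu:.na:r.ko.bom.fo.pi:p` (6 syllables):
  The final syllable (6, pi:p) is extrametrical; the stress domain is syllables 1–5.
  Weights: 1 tu: H, 2 na:r H, 3 ko L, 4 bom H, 5 fo L.
  Heavy syllables in the domain: 1, 2, 4. The rightmost is syllable 4 (bom).
  → primary stress on syllable 4.
Suffixed `tu:.na:r.ko.bom.fo.pi:p.mer` (7 syllables):
  The final syllable (7, mer) is extrametrical; the stress domain is syllables 1–6.
  Weights: 1 tu: H, 2 na:r H, 3 ko L, 4 bom H, 5 fo L, 6 pi:p H.
  Heavy syllables in the domain: 1, 2, 4, 6. The rightmost is syllable 6 (pi:p).
  → primary stress on syllable 6.

yes: 4→6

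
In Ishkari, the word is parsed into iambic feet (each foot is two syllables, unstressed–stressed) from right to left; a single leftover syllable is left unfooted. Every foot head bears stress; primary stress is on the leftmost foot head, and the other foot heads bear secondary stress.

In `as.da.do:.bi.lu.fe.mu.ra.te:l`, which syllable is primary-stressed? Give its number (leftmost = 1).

3

Parse right to left into iambic (σˈσ) feet: as (da.ˈdo:) (bi.ˈlu) (fe.ˈmu) (ra.ˈte:l). Syllable 1 is left unfooted.
Foot heads (stressed positions): 3, 5, 7, 9.
End Rule Leftmost: primary stress on the leftmost head = syllable 3.
Primary stress: syllable 3 → as.da.ˈdo:.bi.lu.fe.mu.ra.te:l.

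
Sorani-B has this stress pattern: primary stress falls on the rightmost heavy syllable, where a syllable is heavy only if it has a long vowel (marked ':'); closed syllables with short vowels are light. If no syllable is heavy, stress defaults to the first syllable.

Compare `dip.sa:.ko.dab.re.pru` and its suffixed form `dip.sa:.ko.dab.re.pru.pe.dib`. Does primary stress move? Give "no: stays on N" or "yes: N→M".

Base `dip.sa:.ko.dab.re.pru` (6 syllables):
  Weights: 1 dip L, 2 sa: H, 3 ko L, 4 dab L, 5 re L, 6 pru L.
  Heavy syllables in the domain: 2. The rightmost is syllable 2 (sa:).
  → primary stress on syllable 2.
Suffixed `dip.sa:.ko.dab.re.pru.pe.dib` (8 syllables):
  Weights: 1 dip L, 2 sa: H, 3 ko L, 4 dab L, 5 re L, 6 pru L, 7 pe L, 8 dib L.
  Heavy syllables in the domain: 2. The rightmost is syllable 2 (sa:).
  → primary stress on syllable 2.

no: stays on 2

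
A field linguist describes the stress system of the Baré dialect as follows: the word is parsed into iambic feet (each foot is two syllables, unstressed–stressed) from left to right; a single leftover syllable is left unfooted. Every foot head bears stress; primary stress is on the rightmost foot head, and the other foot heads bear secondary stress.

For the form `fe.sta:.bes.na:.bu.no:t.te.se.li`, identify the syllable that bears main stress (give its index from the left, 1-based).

8

Parse left to right into iambic (σˈσ) feet: (fe.ˈsta:) (bes.ˈna:) (bu.ˈno:t) (te.ˈse) li. Syllable 9 is left unfooted.
Foot heads (stressed positions): 2, 4, 6, 8.
End Rule Rightmost: primary stress on the rightmost head = syllable 8.
Primary stress: syllable 8 → fe.sta:.bes.na:.bu.no:t.te.ˈse.li.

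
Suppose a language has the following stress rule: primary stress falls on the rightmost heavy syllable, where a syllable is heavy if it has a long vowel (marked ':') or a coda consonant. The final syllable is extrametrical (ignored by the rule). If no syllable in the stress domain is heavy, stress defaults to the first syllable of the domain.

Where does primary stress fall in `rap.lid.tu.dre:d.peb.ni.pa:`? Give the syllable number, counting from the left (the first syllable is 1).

The final syllable (7, pa:) is extrametrical; the stress domain is syllables 1–6.
Weights: 1 rap H, 2 lid H, 3 tu L, 4 dre:d H, 5 peb H, 6 ni L.
Heavy syllables in the domain: 1, 2, 4, 5. The rightmost is syllable 5 (peb).
Primary stress: syllable 5 → rap.lid.tu.dre:d.ˈpeb.ni.pa:.

5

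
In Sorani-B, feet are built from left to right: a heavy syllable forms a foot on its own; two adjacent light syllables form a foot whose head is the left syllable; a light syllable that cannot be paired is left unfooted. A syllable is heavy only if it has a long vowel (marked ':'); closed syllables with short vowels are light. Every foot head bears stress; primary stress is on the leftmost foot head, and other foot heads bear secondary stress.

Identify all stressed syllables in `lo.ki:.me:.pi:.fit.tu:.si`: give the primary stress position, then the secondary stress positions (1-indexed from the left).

Weights: 1 lo L, 2 ki: H, 3 me: H, 4 pi: H, 5 fit L, 6 tu: H, 7 si L.
Parse left to right (heavy = foot alone; LL = one foot; stranded L unfooted): lo (ˈki:) (ˈme:) (ˈpi:) fit (ˈtu:) si.
Foot heads: 2, 3, 4, 6.
Primary stress on the leftmost head = syllable 2.
Secondary stress on 3, 4, 6: lo.ˈki:.ˌme:.ˌpi:.fit.ˌtu:.si.

primary 2, secondary 3, 4, 6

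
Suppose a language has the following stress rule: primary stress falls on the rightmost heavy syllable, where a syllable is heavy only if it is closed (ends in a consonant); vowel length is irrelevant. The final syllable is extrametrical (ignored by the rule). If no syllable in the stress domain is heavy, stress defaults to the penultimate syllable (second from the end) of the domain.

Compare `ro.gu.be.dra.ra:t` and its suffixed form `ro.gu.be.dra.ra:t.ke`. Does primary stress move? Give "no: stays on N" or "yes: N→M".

yes: 3→5

Base `ro.gu.be.dra.ra:t` (5 syllables):
  The final syllable (5, ra:t) is extrametrical; the stress domain is syllables 1–4.
  Weights: 1 ro L, 2 gu L, 3 be L, 4 dra L.
  No heavy syllable in the domain; default to the penultimate syllable (second from the end) of the domain = syllable 3.
  → primary stress on syllable 3.
Suffixed `ro.gu.be.dra.ra:t.ke` (6 syllables):
  The final syllable (6, ke) is extrametrical; the stress domain is syllables 1–5.
  Weights: 1 ro L, 2 gu L, 3 be L, 4 dra L, 5 ra:t H.
  Heavy syllables in the domain: 5. The rightmost is syllable 5 (ra:t).
  → primary stress on syllable 5.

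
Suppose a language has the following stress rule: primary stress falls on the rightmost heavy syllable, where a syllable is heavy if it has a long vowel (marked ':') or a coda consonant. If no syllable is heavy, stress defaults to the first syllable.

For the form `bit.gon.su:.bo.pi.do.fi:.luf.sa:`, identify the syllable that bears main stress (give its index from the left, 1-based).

Weights: 1 bit H, 2 gon H, 3 su: H, 4 bo L, 5 pi L, 6 do L, 7 fi: H, 8 luf H, 9 sa: H.
Heavy syllables in the domain: 1, 2, 3, 7, 8, 9. The rightmost is syllable 9 (sa:).
Primary stress: syllable 9 → bit.gon.su:.bo.pi.do.fi:.luf.ˈsa:.

9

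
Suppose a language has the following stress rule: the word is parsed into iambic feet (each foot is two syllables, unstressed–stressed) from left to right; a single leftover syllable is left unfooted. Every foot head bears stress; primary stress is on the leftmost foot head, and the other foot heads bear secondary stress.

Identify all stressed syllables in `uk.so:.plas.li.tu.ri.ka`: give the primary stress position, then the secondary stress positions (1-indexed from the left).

primary 2, secondary 4, 6

Parse left to right into iambic (σˈσ) feet: (uk.ˈso:) (plas.ˈli) (tu.ˈri) ka. Syllable 7 is left unfooted.
Foot heads (stressed positions): 2, 4, 6.
End Rule Leftmost: primary stress on the leftmost head = syllable 2.
Secondary stress on 4, 6: uk.ˈso:.plas.ˌli.tu.ˌri.ka.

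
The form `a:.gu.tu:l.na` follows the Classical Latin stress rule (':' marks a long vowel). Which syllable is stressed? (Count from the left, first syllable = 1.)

3

Classical Latin: stress the penult if heavy (long vowel or closed), else the antepenult.
Weights: 2 gu L, 3 tu:l H, 4 na L.
The penult (syllable 3, tu:l) is heavy, so it takes stress.
Stress on syllable 3: a:.gu.ˈtu:l.na.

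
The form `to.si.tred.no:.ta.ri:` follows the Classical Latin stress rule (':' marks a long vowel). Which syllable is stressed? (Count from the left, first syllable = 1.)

4

Classical Latin: stress the penult if heavy (long vowel or closed), else the antepenult.
Weights: 4 no: H, 5 ta L, 6 ri: H.
The penult (syllable 5, ta) is light, so stress falls on the antepenult (syllable 4, no:).
Stress on syllable 4: to.si.tred.ˈno:.ta.ri:.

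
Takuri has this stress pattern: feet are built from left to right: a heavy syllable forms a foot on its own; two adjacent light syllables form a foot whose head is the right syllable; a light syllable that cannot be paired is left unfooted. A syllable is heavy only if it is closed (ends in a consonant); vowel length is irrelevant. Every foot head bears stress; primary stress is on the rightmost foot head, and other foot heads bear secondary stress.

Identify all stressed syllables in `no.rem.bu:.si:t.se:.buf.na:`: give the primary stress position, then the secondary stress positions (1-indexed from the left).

Weights: 1 no L, 2 rem H, 3 bu: L, 4 si:t H, 5 se: L, 6 buf H, 7 na: L.
Parse left to right (heavy = foot alone; LL = one foot; stranded L unfooted): no (ˈrem) bu: (ˈsi:t) se: (ˈbuf) na:.
Foot heads: 2, 4, 6.
Primary stress on the rightmost head = syllable 6.
Secondary stress on 2, 4: no.ˌrem.bu:.ˌsi:t.se:.ˈbuf.na:.

primary 6, secondary 2, 4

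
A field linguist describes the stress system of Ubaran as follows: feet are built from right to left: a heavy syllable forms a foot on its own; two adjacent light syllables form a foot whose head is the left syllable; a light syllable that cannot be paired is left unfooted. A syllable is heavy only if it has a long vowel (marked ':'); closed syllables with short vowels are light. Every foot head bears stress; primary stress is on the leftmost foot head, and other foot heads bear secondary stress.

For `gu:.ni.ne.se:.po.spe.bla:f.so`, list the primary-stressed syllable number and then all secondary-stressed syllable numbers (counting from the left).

primary 1, secondary 2, 4, 5, 7

Weights: 1 gu: H, 2 ni L, 3 ne L, 4 se: H, 5 po L, 6 spe L, 7 bla:f H, 8 so L.
Parse right to left (heavy = foot alone; LL = one foot; stranded L unfooted): (ˈgu:) (ˈni.ne) (ˈse:) (ˈpo.spe) (ˈbla:f) so.
Foot heads: 1, 2, 4, 5, 7.
Primary stress on the leftmost head = syllable 1.
Secondary stress on 2, 4, 5, 7: ˈgu:.ˌni.ne.ˌse:.ˌpo.spe.ˌbla:f.so.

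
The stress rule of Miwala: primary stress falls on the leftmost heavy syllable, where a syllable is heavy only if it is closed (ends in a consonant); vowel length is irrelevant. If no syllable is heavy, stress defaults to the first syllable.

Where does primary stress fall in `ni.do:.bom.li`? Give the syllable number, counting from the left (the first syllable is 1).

Weights: 1 ni L, 2 do: L, 3 bom H, 4 li L.
Heavy syllables in the domain: 3. The leftmost is syllable 3 (bom).
Primary stress: syllable 3 → ni.do:.ˈbom.li.

3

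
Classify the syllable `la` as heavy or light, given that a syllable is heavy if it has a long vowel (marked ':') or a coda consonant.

light

`la`: short vowel, open (no coda). Short vowel, open → light.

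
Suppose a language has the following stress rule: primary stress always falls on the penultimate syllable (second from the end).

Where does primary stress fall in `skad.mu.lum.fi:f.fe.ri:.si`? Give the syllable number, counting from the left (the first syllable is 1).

The word has 7 syllables; the penultimate syllable (second from the end) is syllable 6 (ri:).
Primary stress: syllable 6 → skad.mu.lum.fi:f.fe.ˈri:.si.

6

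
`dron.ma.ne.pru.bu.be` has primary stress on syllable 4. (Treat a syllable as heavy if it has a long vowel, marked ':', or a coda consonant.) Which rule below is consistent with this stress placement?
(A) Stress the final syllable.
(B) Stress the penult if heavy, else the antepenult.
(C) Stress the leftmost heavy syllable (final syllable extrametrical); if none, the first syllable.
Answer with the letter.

B

Rule A → syllable 6 (observed: 4).
Rule B → syllable 4 ✓.
Rule C → syllable 1 (observed: 4).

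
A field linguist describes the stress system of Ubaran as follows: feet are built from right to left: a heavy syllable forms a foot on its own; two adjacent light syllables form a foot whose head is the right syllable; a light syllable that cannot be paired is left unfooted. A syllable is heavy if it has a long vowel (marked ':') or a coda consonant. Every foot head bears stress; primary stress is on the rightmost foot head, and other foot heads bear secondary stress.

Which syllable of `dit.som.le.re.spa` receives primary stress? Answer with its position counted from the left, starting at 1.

Weights: 1 dit H, 2 som H, 3 le L, 4 re L, 5 spa L.
Parse right to left (heavy = foot alone; LL = one foot; stranded L unfooted): (ˈdit) (ˈsom) le (re.ˈspa).
Foot heads: 1, 2, 5.
Primary stress on the rightmost head = syllable 5.
Primary stress: syllable 5 → dit.som.le.re.ˈspa.

5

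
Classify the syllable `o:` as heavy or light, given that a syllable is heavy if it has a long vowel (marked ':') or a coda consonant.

heavy

`o:`: long vowel, open (no coda). Long vowel → heavy.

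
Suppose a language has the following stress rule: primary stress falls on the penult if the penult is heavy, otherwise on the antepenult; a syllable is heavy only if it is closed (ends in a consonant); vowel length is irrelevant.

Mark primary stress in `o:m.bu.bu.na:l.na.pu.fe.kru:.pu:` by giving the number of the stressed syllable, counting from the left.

7

Weights: 7 fe L, 8 kru: L, 9 pu: L.
The penult (syllable 8, kru:) is light, so stress falls on the antepenult (syllable 7, fe).
Primary stress: syllable 7 → o:m.bu.bu.na:l.na.pu.ˈfe.kru:.pu:.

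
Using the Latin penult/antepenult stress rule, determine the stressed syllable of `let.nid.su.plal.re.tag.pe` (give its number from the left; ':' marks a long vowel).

Classical Latin: stress the penult if heavy (long vowel or closed), else the antepenult.
Weights: 5 re L, 6 tag H, 7 pe L.
The penult (syllable 6, tag) is heavy, so it takes stress.
Stress on syllable 6: let.nid.su.plal.re.ˈtag.pe.

6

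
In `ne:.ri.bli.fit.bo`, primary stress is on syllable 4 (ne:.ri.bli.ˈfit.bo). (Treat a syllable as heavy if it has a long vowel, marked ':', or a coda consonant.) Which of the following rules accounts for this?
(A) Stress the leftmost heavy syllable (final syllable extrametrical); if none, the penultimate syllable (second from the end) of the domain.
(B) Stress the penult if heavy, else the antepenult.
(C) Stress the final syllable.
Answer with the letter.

B

Rule A → syllable 1 (observed: 4).
Rule B → syllable 4 ✓.
Rule C → syllable 5 (observed: 4).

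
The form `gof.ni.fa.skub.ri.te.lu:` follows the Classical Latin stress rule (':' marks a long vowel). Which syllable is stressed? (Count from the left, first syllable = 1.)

5

Classical Latin: stress the penult if heavy (long vowel or closed), else the antepenult.
Weights: 5 ri L, 6 te L, 7 lu: H.
The penult (syllable 6, te) is light, so stress falls on the antepenult (syllable 5, ri).
Stress on syllable 5: gof.ni.fa.skub.ˈri.te.lu:.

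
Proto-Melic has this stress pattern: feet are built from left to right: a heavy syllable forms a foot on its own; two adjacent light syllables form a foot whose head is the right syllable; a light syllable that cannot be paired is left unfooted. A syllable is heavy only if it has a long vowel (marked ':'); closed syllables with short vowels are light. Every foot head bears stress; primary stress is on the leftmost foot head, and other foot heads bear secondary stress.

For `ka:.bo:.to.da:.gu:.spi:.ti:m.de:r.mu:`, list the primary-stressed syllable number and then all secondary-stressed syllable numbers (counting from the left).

primary 1, secondary 2, 4, 5, 6, 7, 8, 9

Weights: 1 ka: H, 2 bo: H, 3 to L, 4 da: H, 5 gu: H, 6 spi: H, 7 ti:m H, 8 de:r H, 9 mu: H.
Parse left to right (heavy = foot alone; LL = one foot; stranded L unfooted): (ˈka:) (ˈbo:) to (ˈda:) (ˈgu:) (ˈspi:) (ˈti:m) (ˈde:r) (ˈmu:).
Foot heads: 1, 2, 4, 5, 6, 7, 8, 9.
Primary stress on the leftmost head = syllable 1.
Secondary stress on 2, 4, 5, 6, 7, 8, 9: ˈka:.ˌbo:.to.ˌda:.ˌgu:.ˌspi:.ˌti:m.ˌde:r.ˌmu:.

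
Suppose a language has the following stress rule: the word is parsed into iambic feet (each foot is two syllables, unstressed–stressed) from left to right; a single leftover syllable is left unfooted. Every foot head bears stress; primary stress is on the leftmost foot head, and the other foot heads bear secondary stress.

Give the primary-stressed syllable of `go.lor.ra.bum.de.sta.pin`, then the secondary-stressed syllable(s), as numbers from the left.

primary 2, secondary 4, 6

Parse left to right into iambic (σˈσ) feet: (go.ˈlor) (ra.ˈbum) (de.ˈsta) pin. Syllable 7 is left unfooted.
Foot heads (stressed positions): 2, 4, 6.
End Rule Leftmost: primary stress on the leftmost head = syllable 2.
Secondary stress on 4, 6: go.ˈlor.ra.ˌbum.de.ˌsta.pin.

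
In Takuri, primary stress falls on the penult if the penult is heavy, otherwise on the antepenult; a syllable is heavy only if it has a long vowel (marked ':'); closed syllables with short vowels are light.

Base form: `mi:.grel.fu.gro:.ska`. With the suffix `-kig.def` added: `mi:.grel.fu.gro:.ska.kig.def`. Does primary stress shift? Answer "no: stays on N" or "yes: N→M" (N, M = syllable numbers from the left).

yes: 4→5

Base `mi:.grel.fu.gro:.ska` (5 syllables):
  Weights: 3 fu L, 4 gro: H, 5 ska L.
  The penult (syllable 4, gro:) is heavy, so it takes stress.
  → primary stress on syllable 4.
Suffixed `mi:.grel.fu.gro:.ska.kig.def` (7 syllables):
  Weights: 5 ska L, 6 kig L, 7 def L.
  The penult (syllable 6, kig) is light, so stress falls on the antepenult (syllable 5, ska).
  → primary stress on syllable 5.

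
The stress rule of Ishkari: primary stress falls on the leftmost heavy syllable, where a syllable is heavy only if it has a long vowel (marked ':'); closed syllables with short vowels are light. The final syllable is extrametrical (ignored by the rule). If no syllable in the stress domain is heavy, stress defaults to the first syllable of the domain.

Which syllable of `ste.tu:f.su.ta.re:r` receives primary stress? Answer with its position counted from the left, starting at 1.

The final syllable (5, re:r) is extrametrical; the stress domain is syllables 1–4.
Weights: 1 ste L, 2 tu:f H, 3 su L, 4 ta L.
Heavy syllables in the domain: 2. The leftmost is syllable 2 (tu:f).
Primary stress: syllable 2 → ste.ˈtu:f.su.ta.re:r.

2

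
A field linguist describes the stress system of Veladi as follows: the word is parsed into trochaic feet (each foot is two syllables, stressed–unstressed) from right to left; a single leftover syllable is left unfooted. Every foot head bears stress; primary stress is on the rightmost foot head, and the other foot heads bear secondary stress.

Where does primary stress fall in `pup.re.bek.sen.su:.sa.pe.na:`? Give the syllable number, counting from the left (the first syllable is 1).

7

Parse right to left into trochaic (ˈσσ) feet: (ˈpup.re) (ˈbek.sen) (ˈsu:.sa) (ˈpe.na:).
Foot heads (stressed positions): 1, 3, 5, 7.
End Rule Rightmost: primary stress on the rightmost head = syllable 7.
Primary stress: syllable 7 → pup.re.bek.sen.su:.sa.ˈpe.na:.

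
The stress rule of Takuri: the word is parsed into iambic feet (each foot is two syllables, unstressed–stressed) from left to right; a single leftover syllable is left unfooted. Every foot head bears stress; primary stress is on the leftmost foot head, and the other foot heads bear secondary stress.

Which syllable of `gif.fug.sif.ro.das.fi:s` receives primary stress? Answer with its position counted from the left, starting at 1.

2

Parse left to right into iambic (σˈσ) feet: (gif.ˈfug) (sif.ˈro) (das.ˈfi:s).
Foot heads (stressed positions): 2, 4, 6.
End Rule Leftmost: primary stress on the leftmost head = syllable 2.
Primary stress: syllable 2 → gif.ˈfug.sif.ro.das.fi:s.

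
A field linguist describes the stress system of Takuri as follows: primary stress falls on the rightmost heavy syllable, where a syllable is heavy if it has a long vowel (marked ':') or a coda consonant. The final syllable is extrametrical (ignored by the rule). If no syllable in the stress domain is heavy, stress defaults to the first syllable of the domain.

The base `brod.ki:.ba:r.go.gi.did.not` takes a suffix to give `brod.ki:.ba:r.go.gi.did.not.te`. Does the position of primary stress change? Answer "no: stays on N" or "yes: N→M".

Base `brod.ki:.ba:r.go.gi.did.not` (7 syllables):
  The final syllable (7, not) is extrametrical; the stress domain is syllables 1–6.
  Weights: 1 brod H, 2 ki: H, 3 ba:r H, 4 go L, 5 gi L, 6 did H.
  Heavy syllables in the domain: 1, 2, 3, 6. The rightmost is syllable 6 (did).
  → primary stress on syllable 6.
Suffixed `brod.ki:.ba:r.go.gi.did.not.te` (8 syllables):
  The final syllable (8, te) is extrametrical; the stress domain is syllables 1–7.
  Weights: 1 brod H, 2 ki: H, 3 ba:r H, 4 go L, 5 gi L, 6 did H, 7 not H.
  Heavy syllables in the domain: 1, 2, 3, 6, 7. The rightmost is syllable 7 (not).
  → primary stress on syllable 7.

yes: 6→7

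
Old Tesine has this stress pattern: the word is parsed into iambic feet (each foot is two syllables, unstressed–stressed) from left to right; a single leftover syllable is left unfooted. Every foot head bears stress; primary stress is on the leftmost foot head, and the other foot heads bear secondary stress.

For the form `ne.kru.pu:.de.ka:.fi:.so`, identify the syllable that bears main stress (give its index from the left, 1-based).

Parse left to right into iambic (σˈσ) feet: (ne.ˈkru) (pu:.ˈde) (ka:.ˈfi:) so. Syllable 7 is left unfooted.
Foot heads (stressed positions): 2, 4, 6.
End Rule Leftmost: primary stress on the leftmost head = syllable 2.
Primary stress: syllable 2 → ne.ˈkru.pu:.de.ka:.fi:.so.

2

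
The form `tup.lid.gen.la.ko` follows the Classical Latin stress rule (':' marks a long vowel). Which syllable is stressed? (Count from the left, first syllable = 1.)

3

Classical Latin: stress the penult if heavy (long vowel or closed), else the antepenult.
Weights: 3 gen H, 4 la L, 5 ko L.
The penult (syllable 4, la) is light, so stress falls on the antepenult (syllable 3, gen).
Stress on syllable 3: tup.lid.ˈgen.la.ko.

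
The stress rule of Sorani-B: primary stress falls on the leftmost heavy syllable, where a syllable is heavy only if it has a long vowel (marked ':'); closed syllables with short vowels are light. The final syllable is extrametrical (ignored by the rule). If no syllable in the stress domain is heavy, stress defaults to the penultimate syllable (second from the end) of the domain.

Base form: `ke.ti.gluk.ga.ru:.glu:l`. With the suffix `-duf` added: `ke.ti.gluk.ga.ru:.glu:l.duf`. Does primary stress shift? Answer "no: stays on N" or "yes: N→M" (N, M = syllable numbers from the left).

no: stays on 5

Base `ke.ti.gluk.ga.ru:.glu:l` (6 syllables):
  The final syllable (6, glu:l) is extrametrical; the stress domain is syllables 1–5.
  Weights: 1 ke L, 2 ti L, 3 gluk L, 4 ga L, 5 ru: H.
  Heavy syllables in the domain: 5. The leftmost is syllable 5 (ru:).
  → primary stress on syllable 5.
Suffixed `ke.ti.gluk.ga.ru:.glu:l.duf` (7 syllables):
  The final syllable (7, duf) is extrametrical; the stress domain is syllables 1–6.
  Weights: 1 ke L, 2 ti L, 3 gluk L, 4 ga L, 5 ru: H, 6 glu:l H.
  Heavy syllables in the domain: 5, 6. The leftmost is syllable 5 (ru:).
  → primary stress on syllable 5.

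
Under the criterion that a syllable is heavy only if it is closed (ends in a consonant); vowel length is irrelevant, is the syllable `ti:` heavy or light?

`ti:`: long vowel, open (no coda). Open (no coda) → light.

light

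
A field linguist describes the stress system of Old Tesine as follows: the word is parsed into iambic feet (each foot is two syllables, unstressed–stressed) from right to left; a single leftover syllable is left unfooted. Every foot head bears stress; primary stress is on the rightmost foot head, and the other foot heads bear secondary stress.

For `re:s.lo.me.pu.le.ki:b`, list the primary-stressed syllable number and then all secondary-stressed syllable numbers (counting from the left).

primary 6, secondary 2, 4

Parse right to left into iambic (σˈσ) feet: (re:s.ˈlo) (me.ˈpu) (le.ˈki:b).
Foot heads (stressed positions): 2, 4, 6.
End Rule Rightmost: primary stress on the rightmost head = syllable 6.
Secondary stress on 2, 4: re:s.ˌlo.me.ˌpu.le.ˈki:b.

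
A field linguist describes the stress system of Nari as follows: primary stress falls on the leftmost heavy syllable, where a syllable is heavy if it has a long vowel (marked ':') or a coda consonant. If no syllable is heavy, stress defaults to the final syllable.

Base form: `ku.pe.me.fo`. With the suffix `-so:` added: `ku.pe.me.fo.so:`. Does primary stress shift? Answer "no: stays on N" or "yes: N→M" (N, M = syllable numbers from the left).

Base `ku.pe.me.fo` (4 syllables):
  Weights: 1 ku L, 2 pe L, 3 me L, 4 fo L.
  No heavy syllable in the domain; default to the final syllable = syllable 4.
  → primary stress on syllable 4.
Suffixed `ku.pe.me.fo.so:` (5 syllables):
  Weights: 1 ku L, 2 pe L, 3 me L, 4 fo L, 5 so: H.
  Heavy syllables in the domain: 5. The leftmost is syllable 5 (so:).
  → primary stress on syllable 5.

yes: 4→5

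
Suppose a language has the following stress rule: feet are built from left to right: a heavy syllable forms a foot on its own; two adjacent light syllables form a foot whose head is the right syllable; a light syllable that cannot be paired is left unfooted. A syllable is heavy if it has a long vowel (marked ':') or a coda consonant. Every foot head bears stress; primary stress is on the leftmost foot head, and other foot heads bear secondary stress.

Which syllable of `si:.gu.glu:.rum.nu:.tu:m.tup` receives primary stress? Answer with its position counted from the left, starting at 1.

1

Weights: 1 si: H, 2 gu L, 3 glu: H, 4 rum H, 5 nu: H, 6 tu:m H, 7 tup H.
Parse left to right (heavy = foot alone; LL = one foot; stranded L unfooted): (ˈsi:) gu (ˈglu:) (ˈrum) (ˈnu:) (ˈtu:m) (ˈtup).
Foot heads: 1, 3, 4, 5, 6, 7.
Primary stress on the leftmost head = syllable 1.
Primary stress: syllable 1 → ˈsi:.gu.glu:.rum.nu:.tu:m.tup.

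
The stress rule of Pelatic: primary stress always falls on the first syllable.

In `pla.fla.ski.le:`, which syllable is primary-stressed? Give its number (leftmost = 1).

1

The word has 4 syllables; the first syllable is syllable 1 (pla).
Primary stress: syllable 1 → ˈpla.fla.ski.le:.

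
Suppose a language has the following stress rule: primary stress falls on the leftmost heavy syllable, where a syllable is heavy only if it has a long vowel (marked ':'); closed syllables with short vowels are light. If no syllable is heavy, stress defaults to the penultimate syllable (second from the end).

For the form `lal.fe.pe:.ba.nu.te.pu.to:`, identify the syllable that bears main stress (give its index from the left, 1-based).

3

Weights: 1 lal L, 2 fe L, 3 pe: H, 4 ba L, 5 nu L, 6 te L, 7 pu L, 8 to: H.
Heavy syllables in the domain: 3, 8. The leftmost is syllable 3 (pe:).
Primary stress: syllable 3 → lal.fe.ˈpe:.ba.nu.te.pu.to:.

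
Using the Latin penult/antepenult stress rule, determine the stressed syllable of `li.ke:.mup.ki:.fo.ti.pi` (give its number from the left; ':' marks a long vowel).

Classical Latin: stress the penult if heavy (long vowel or closed), else the antepenult.
Weights: 5 fo L, 6 ti L, 7 pi L.
The penult (syllable 6, ti) is light, so stress falls on the antepenult (syllable 5, fo).
Stress on syllable 5: li.ke:.mup.ki:.ˈfo.ti.pi.

5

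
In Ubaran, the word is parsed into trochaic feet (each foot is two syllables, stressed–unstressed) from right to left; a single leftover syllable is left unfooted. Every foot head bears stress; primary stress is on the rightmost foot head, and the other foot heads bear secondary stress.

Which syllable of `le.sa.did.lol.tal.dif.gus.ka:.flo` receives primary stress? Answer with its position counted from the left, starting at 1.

Parse right to left into trochaic (ˈσσ) feet: le (ˈsa.did) (ˈlol.tal) (ˈdif.gus) (ˈka:.flo). Syllable 1 is left unfooted.
Foot heads (stressed positions): 2, 4, 6, 8.
End Rule Rightmost: primary stress on the rightmost head = syllable 8.
Primary stress: syllable 8 → le.sa.did.lol.tal.dif.gus.ˈka:.flo.

8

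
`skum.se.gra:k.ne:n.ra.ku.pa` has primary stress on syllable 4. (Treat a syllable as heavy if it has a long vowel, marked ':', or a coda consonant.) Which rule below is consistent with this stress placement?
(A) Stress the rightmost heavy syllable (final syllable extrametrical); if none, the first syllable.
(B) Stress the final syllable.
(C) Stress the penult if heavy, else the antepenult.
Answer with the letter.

Rule A → syllable 4 ✓.
Rule B → syllable 7 (observed: 4).
Rule C → syllable 5 (observed: 4).

A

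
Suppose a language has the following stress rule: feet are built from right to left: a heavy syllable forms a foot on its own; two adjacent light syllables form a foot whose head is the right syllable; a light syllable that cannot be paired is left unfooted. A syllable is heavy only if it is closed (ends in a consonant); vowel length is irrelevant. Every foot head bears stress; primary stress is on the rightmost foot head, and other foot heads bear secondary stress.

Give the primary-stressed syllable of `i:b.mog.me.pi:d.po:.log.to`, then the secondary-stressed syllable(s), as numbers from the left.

Weights: 1 i:b H, 2 mog H, 3 me L, 4 pi:d H, 5 po: L, 6 log H, 7 to L.
Parse right to left (heavy = foot alone; LL = one foot; stranded L unfooted): (ˈi:b) (ˈmog) me (ˈpi:d) po: (ˈlog) to.
Foot heads: 1, 2, 4, 6.
Primary stress on the rightmost head = syllable 6.
Secondary stress on 1, 2, 4: ˌi:b.ˌmog.me.ˌpi:d.po:.ˈlog.to.

primary 6, secondary 1, 2, 4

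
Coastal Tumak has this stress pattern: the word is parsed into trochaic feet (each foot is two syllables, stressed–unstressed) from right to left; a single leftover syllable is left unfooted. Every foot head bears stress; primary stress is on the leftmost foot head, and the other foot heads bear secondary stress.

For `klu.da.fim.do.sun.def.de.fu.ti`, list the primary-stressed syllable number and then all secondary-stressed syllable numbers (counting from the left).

primary 2, secondary 4, 6, 8

Parse right to left into trochaic (ˈσσ) feet: klu (ˈda.fim) (ˈdo.sun) (ˈdef.de) (ˈfu.ti). Syllable 1 is left unfooted.
Foot heads (stressed positions): 2, 4, 6, 8.
End Rule Leftmost: primary stress on the leftmost head = syllable 2.
Secondary stress on 4, 6, 8: klu.ˈda.fim.ˌdo.sun.ˌdef.de.ˌfu.ti.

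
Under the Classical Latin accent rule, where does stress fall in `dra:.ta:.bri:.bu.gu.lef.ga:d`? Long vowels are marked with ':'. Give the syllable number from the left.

Classical Latin: stress the penult if heavy (long vowel or closed), else the antepenult.
Weights: 5 gu L, 6 lef H, 7 ga:d H.
The penult (syllable 6, lef) is heavy, so it takes stress.
Stress on syllable 6: dra:.ta:.bri:.bu.gu.ˈlef.ga:d.

6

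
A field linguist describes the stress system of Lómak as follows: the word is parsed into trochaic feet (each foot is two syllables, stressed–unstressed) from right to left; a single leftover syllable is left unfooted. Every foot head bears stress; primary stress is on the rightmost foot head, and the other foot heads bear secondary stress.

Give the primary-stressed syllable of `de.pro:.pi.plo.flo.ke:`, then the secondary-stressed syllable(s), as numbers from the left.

Parse right to left into trochaic (ˈσσ) feet: (ˈde.pro:) (ˈpi.plo) (ˈflo.ke:).
Foot heads (stressed positions): 1, 3, 5.
End Rule Rightmost: primary stress on the rightmost head = syllable 5.
Secondary stress on 1, 3: ˌde.pro:.ˌpi.plo.ˈflo.ke:.

primary 5, secondary 1, 3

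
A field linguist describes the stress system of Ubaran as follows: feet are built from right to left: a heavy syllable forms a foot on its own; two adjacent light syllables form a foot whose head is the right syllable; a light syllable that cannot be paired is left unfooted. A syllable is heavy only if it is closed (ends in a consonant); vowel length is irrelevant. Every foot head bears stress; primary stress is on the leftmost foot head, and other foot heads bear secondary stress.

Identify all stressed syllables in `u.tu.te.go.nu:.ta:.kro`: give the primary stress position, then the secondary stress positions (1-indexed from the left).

Weights: 1 u L, 2 tu L, 3 te L, 4 go L, 5 nu: L, 6 ta: L, 7 kro L.
Parse right to left (heavy = foot alone; LL = one foot; stranded L unfooted): u (tu.ˈte) (go.ˈnu:) (ta:.ˈkro).
Foot heads: 3, 5, 7.
Primary stress on the leftmost head = syllable 3.
Secondary stress on 5, 7: u.tu.ˈte.go.ˌnu:.ta:.ˌkro.

primary 3, secondary 5, 7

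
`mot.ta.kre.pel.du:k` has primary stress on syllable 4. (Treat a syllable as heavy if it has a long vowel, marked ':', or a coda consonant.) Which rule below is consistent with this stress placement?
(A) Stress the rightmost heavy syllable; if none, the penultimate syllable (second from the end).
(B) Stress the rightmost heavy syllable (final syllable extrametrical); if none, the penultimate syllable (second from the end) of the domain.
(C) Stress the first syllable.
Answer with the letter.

Rule A → syllable 5 (observed: 4).
Rule B → syllable 4 ✓.
Rule C → syllable 1 (observed: 4).

B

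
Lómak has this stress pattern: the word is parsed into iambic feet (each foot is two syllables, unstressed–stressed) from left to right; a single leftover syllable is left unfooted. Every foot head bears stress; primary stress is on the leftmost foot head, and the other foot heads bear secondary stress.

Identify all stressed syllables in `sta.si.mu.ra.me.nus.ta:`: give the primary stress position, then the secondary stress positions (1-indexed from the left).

Parse left to right into iambic (σˈσ) feet: (sta.ˈsi) (mu.ˈra) (me.ˈnus) ta:. Syllable 7 is left unfooted.
Foot heads (stressed positions): 2, 4, 6.
End Rule Leftmost: primary stress on the leftmost head = syllable 2.
Secondary stress on 4, 6: sta.ˈsi.mu.ˌra.me.ˌnus.ta:.

primary 2, secondary 4, 6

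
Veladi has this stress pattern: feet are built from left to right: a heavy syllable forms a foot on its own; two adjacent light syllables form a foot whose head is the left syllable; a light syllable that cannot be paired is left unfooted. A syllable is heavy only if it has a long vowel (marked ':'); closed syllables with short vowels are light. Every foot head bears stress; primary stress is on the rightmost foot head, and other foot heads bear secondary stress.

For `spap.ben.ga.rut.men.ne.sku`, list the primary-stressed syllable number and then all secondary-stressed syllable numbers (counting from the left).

Weights: 1 spap L, 2 ben L, 3 ga L, 4 rut L, 5 men L, 6 ne L, 7 sku L.
Parse left to right (heavy = foot alone; LL = one foot; stranded L unfooted): (ˈspap.ben) (ˈga.rut) (ˈmen.ne) sku.
Foot heads: 1, 3, 5.
Primary stress on the rightmost head = syllable 5.
Secondary stress on 1, 3: ˌspap.ben.ˌga.rut.ˈmen.ne.sku.

primary 5, secondary 1, 3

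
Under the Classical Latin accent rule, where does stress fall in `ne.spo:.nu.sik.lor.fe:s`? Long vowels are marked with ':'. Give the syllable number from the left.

5

Classical Latin: stress the penult if heavy (long vowel or closed), else the antepenult.
Weights: 4 sik H, 5 lor H, 6 fe:s H.
The penult (syllable 5, lor) is heavy, so it takes stress.
Stress on syllable 5: ne.spo:.nu.sik.ˈlor.fe:s.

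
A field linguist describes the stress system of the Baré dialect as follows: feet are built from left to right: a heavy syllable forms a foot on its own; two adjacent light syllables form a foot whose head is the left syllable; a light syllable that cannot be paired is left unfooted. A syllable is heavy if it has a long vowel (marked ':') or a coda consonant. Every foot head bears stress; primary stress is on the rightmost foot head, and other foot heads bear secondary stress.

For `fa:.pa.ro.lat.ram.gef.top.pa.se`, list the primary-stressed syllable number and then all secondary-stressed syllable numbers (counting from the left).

Weights: 1 fa: H, 2 pa L, 3 ro L, 4 lat H, 5 ram H, 6 gef H, 7 top H, 8 pa L, 9 se L.
Parse left to right (heavy = foot alone; LL = one foot; stranded L unfooted): (ˈfa:) (ˈpa.ro) (ˈlat) (ˈram) (ˈgef) (ˈtop) (ˈpa.se).
Foot heads: 1, 2, 4, 5, 6, 7, 8.
Primary stress on the rightmost head = syllable 8.
Secondary stress on 1, 2, 4, 5, 6, 7: ˌfa:.ˌpa.ro.ˌlat.ˌram.ˌgef.ˌtop.ˈpa.se.

primary 8, secondary 1, 2, 4, 5, 6, 7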